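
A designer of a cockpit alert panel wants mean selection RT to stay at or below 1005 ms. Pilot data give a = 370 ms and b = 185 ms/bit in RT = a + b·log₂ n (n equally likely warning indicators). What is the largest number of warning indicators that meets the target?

Set 370 + 185·log₂ n ≤ 1005 → log₂ n ≤ (1005 − 370)/185 = 3.4324.
So n ≤ 2^3.4324 = 10.796; the largest integer n is 10.

10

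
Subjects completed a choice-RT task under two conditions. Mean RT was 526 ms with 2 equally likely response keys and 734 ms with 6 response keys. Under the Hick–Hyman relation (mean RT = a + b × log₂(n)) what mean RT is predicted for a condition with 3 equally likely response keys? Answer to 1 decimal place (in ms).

602.8 ms

Fit slope and intercept:
  b = (734 − 526) / (log₂ 6 − log₂ 2) = 208 / (2.5850 − 1) = 131.233 ms/bit
  a = 526 − 131.233 × 1 = 394.767 ms
Then RT(3) = 394.767 + 131.233 × log₂ 3 = 394.767 + 131.233 × 1.5850 ≈ 602.767 ms.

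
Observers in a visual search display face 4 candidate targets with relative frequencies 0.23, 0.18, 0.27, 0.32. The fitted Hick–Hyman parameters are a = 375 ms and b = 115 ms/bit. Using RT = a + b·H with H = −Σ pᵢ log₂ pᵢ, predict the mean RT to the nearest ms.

601 ms

Entropy contributions −pᵢ log₂ pᵢ: 0.4877, 0.4453, 0.5100, 0.5260; sum H = 1.9690 bits.
RT = a + bH = 375 + 115·1.9690 = 601.44 ms.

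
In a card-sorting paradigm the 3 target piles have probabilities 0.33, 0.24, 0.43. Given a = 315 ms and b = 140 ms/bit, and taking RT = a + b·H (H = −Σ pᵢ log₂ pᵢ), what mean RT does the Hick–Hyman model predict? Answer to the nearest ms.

Entropy contributions −pᵢ log₂ pᵢ: 0.5278, 0.4941, 0.5236; sum H = 1.5455 bits.
RT = a + bH = 315 + 140·1.5455 = 531.37 ms.

531 ms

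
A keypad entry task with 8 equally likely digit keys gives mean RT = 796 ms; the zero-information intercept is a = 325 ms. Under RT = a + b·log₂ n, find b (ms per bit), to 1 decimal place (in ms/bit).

log₂(8) = 3 bits.
b = (RT − a)/log₂ n = (796 − 325) / 3 = 157.000 ms/bit.

157.0 ms/bit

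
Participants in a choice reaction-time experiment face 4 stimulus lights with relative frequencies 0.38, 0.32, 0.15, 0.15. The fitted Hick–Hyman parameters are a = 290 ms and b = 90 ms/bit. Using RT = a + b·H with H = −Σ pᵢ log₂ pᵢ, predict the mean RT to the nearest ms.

459 ms

H = 0.38·log₂(1/0.38) + 0.32·log₂(1/0.32) + 0.15·log₂(1/0.15) + 0.15·log₂(1/0.15) = 1.8776 bits.
RT = 290 + 90 × 1.8776 = 458.98 ms.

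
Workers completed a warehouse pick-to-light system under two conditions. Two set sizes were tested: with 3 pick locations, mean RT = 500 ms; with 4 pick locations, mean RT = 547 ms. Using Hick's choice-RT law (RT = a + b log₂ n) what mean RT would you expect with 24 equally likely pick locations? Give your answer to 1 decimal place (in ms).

839.7 ms

Solve the two-equation system in a and b:
  b = (547 − 500) / (log₂ 4 − log₂ 3) = 47 / (2 − 1.5850) = 113.243 ms/bit
  a = 500 − 113.243 × 1.5850 = 320.514 ms
Then RT(24) = 320.514 + 113.243 × log₂ 24 = 320.514 + 113.243 × 4.5850 ≈ 839.728 ms.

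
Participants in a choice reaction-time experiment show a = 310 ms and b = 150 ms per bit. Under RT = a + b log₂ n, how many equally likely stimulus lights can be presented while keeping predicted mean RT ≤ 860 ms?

150·log₂ n ≤ 860 − 310 = 550, giving log₂ n ≤ 3.6667 and n ≤ 12.699. The largest whole number is 12.

12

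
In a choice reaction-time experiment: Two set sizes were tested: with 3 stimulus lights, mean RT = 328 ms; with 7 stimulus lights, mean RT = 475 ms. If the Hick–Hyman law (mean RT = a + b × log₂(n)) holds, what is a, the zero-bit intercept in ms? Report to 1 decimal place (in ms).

137.4 ms

Slope: b = (475 − 328) / (log₂ 7 − log₂ 3) = 147/1.2224 = 120.256 ms/bit.
a = RT₁ − b·log₂ n₁ = 328 − 120.256 × 1.5850 = 137.399 ms.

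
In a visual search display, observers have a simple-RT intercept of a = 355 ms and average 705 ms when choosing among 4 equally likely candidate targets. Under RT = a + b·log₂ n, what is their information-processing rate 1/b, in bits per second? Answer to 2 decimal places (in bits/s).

b = (705 − 355)/log₂ 4 = 350/2 = 175.000 ms per bit = 0.17500 s/bit; the reciprocal is 5.714 bits/s.

5.71 bits/s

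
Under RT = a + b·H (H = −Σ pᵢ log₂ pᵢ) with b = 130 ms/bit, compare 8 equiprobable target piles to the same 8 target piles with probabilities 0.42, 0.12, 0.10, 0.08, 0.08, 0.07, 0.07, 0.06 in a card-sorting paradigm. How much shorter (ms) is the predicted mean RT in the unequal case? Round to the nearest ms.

Equiprobable entropy H₀ = log₂ 8 = 3.0000 bits.
Skewed entropy H = −Σ pᵢ log₂ pᵢ = 2.5886 bits.
ΔRT = b·(H₀ − H) = 130 × 0.4114 = 53.49 ms.

53 ms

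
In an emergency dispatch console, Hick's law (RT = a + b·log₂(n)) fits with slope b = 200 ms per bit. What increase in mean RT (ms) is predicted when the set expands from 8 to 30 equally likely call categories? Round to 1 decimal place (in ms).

ΔRT = (a + b log₂ n₂) − (a + b log₂ n₁) = b·(log₂ n₂ − log₂ n₁).
log₂(30) − log₂(8) = 4.9069 − 3 = 1.9069.
ΔRT = 200 × 1.9069 = 381.378 ms.

381.4 ms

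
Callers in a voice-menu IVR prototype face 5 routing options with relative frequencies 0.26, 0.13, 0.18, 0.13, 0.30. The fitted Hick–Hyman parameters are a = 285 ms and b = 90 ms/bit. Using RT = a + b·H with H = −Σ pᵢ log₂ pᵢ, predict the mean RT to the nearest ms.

H = 0.26·log₂(1/0.26) + 0.13·log₂(1/0.13) + 0.18·log₂(1/0.18) + 0.13·log₂(1/0.13) + 0.30·log₂(1/0.30) = 2.2370 bits.
RT = 285 + 90 × 2.2370 = 486.33 ms.

486 ms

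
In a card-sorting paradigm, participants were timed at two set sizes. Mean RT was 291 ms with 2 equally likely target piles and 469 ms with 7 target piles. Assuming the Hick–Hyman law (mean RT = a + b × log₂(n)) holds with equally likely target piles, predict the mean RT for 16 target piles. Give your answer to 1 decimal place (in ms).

RT is linear in log₂ n, so two points fix the line:
  b = (469 − 291) / (log₂ 7 − log₂ 2) = 178 / (2.8074 − 1) = 98.486 ms/bit
  a = 291 − 98.486 × 1 = 192.514 ms
Then RT(16) = 192.514 + 98.486 × log₂ 16 = 192.514 + 98.486 × 4 ≈ 586.459 ms.

586.5 ms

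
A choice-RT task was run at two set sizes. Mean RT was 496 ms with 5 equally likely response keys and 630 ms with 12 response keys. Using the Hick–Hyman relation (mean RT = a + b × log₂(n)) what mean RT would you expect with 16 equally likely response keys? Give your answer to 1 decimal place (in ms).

674.0 ms

Fit slope and intercept:
  b = (630 − 496) / (log₂ 12 − log₂ 5) = 134 / (3.5850 − 2.3219) = 106.094 ms/bit
  a = 496 − 106.094 × 2.3219 = 249.658 ms
Then RT(16) = 249.658 + 106.094 × log₂ 16 = 249.658 + 106.094 × 4 ≈ 674.033 ms.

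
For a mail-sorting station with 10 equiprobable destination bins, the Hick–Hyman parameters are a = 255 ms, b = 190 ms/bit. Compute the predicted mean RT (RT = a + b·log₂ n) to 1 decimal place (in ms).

log₂(10) = 3.3219 bits, so RT = 255 + 190 × 3.3219 ≈ 886.166 ms.

886.2 ms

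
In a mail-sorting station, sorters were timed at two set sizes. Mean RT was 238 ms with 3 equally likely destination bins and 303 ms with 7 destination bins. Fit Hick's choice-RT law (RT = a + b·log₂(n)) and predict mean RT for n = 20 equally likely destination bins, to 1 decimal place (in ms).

With log₂ n on the abscissa the relation is linear; from the two conditions:
  b = (303 − 238) / (log₂ 7 − log₂ 3) = 65 / (2.8074 − 1.5850) = 53.174 ms/bit
  a = 238 − 53.174 × 1.5850 = 153.721 ms
Then RT(20) = 153.721 + 53.174 × log₂ 20 = 153.721 + 53.174 × 4.3219 ≈ 383.537 ms.

383.5 ms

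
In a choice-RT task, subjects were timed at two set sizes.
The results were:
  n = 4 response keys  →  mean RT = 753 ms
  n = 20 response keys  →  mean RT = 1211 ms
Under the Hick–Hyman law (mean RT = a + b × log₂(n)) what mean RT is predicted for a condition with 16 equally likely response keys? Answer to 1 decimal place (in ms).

With log₂ n on the abscissa the relation is linear; from the two conditions:
  b = (1211 − 753) / (log₂ 20 − log₂ 4) = 458 / (4.3219 − 2) = 197.250 ms/bit
  a = 753 − 197.250 × 2 = 358.500 ms
Then RT(16) = 358.500 + 197.250 × log₂ 16 = 358.500 + 197.250 × 4 ≈ 1147.500 ms.

1147.5 ms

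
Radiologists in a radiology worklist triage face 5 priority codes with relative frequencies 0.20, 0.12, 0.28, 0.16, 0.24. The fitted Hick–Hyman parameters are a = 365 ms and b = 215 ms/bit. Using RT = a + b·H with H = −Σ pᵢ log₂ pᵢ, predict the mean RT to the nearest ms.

852 ms

Entropy contributions −pᵢ log₂ pᵢ: 0.4644, 0.3671, 0.5142, 0.4230, 0.4941; sum H = 2.2628 bits.
RT = a + bH = 365 + 215·2.2628 = 851.51 ms.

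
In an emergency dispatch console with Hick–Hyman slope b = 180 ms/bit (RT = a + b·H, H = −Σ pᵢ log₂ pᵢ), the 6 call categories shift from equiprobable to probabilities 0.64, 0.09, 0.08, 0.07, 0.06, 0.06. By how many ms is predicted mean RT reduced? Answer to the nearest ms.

The RT saving is b·ΔH. Equiprobable H₀ = log₂(6) = 2.5850 bits; with the given probabilities H = 1.7719 bits.
b·(H₀ − H) = 180 × (2.5850 − 1.7719) = 146.36 ms.

146 ms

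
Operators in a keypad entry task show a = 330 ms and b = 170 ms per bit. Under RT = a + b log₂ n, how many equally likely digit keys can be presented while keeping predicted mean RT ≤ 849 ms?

170·log₂ n ≤ 849 − 330 = 519, giving log₂ n ≤ 3.0529 and n ≤ 8.299. The largest whole number is 8.

8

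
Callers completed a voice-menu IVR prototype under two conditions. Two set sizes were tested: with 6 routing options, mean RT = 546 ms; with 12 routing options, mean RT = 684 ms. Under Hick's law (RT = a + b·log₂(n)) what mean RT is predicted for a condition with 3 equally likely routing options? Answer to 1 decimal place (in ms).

Fit slope and intercept:
  b = (684 − 546) / (log₂ 12 − log₂ 6) = 138 / (3.5850 − 2.5850) = 138.000 ms/bit
  a = 546 − 138.000 × 2.5850 = 189.275 ms
Then RT(3) = 189.275 + 138.000 × log₂ 3 = 189.275 + 138.000 × 1.5850 ≈ 408.000 ms.

408.0 ms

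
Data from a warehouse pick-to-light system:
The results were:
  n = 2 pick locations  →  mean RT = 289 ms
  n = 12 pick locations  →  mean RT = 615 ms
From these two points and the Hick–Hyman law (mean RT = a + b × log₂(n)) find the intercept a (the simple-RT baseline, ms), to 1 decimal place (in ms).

162.9 ms

The slope on a log₂ axis is (615 − 289) / (3.5850 − 1) = 126.114 ms/bit.
a = RT₁ − b·log₂ n₁ = 289 − 126.114 × 1 = 162.886 ms.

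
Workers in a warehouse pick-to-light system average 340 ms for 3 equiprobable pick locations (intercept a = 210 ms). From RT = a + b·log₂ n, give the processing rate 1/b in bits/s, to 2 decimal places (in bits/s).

b = (340 − 210)/log₂ 3 = 130/1.5850 = 82.021 ms per bit = 0.08202 s/bit; the reciprocal is 12.192 bits/s.

12.19 bits/s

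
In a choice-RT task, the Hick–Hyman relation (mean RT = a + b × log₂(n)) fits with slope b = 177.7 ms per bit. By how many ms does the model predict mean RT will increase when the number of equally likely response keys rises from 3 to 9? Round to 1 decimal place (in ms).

281.6 ms

The intercept a cancels: ΔRT = b·(log₂ n₂ − log₂ n₁) = b·log₂(n₂/n₁).
log₂(9) − log₂(3) = 3.1699 − 1.5850 = 1.5850.
ΔRT = 177.7 × 1.5850 = 281.648 ms.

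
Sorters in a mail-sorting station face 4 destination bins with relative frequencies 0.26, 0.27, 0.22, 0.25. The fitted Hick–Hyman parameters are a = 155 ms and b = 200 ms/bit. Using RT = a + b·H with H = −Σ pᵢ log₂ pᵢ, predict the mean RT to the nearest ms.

554 ms

Entropy contributions −pᵢ log₂ pᵢ: 0.5053, 0.5100, 0.4806, 0.5000; sum H = 1.9959 bits.
RT = a + bH = 155 + 200·1.9959 = 554.18 ms.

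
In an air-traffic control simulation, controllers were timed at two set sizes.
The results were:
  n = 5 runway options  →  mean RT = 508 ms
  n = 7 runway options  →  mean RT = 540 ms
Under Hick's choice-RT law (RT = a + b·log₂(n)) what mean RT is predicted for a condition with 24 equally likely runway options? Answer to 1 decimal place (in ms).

With log₂ n on the abscissa the relation is linear; from the two conditions:
  b = (540 − 508) / (log₂ 7 − log₂ 5) = 32 / (2.8074 − 2.3219) = 65.921 ms/bit
  a = 508 − 65.921 × 2.3219 = 354.935 ms
Then RT(24) = 354.935 + 65.921 × log₂ 24 = 354.935 + 65.921 × 4.5850 ≈ 657.182 ms.

657.2 ms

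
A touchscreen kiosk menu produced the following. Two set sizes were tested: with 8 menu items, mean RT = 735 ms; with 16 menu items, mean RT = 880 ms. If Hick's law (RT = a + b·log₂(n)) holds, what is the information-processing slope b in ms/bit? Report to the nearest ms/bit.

The slope on a log₂ axis is (880 − 735) / (4 − 3) = 145 ms/bit.

145 ms/bit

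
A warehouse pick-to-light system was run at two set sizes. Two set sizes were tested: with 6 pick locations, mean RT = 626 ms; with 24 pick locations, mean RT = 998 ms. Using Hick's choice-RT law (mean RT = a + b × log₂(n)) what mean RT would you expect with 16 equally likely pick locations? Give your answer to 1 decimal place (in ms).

889.2 ms

Fit slope and intercept:
  b = (998 − 626) / (log₂ 24 − log₂ 6) = 372 / (4.5850 − 2.5850) = 186.000 ms/bit
  a = 626 − 186.000 × 2.5850 = 145.197 ms
Then RT(16) = 145.197 + 186.000 × log₂ 16 = 145.197 + 186.000 × 4 ≈ 889.197 ms.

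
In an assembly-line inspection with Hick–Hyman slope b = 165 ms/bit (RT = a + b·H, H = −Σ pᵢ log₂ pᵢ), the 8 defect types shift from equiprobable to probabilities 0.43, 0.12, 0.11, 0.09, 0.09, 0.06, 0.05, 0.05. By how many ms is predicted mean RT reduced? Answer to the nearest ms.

The RT saving is b·ΔH. Equiprobable H₀ = log₂(8) = 3.0000 bits; with the given probabilities H = 2.5420 bits.
b·(H₀ − H) = 165 × (3.0000 − 2.5420) = 75.58 ms.

76 ms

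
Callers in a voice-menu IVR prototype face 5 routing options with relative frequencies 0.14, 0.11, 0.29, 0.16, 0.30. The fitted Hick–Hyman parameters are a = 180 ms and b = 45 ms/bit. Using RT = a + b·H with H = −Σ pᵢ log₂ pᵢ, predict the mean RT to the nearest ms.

H = 0.14·log₂(1/0.14) + 0.11·log₂(1/0.11) + 0.29·log₂(1/0.29) + 0.16·log₂(1/0.16) + 0.30·log₂(1/0.30) = 2.2094 bits.
RT = 180 + 45 × 2.2094 = 279.42 ms.

279 ms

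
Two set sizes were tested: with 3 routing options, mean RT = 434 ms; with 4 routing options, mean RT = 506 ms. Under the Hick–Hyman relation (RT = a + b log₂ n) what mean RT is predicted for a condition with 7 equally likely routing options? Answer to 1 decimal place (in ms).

646.1 ms

With log₂ n on the abscissa the relation is linear; from the two conditions:
  b = (506 − 434) / (log₂ 4 − log₂ 3) = 72 / (2 − 1.5850) = 173.478 ms/bit
  a = 434 − 173.478 × 1.5850 = 159.043 ms
Then RT(7) = 159.043 + 173.478 × log₂ 7 = 159.043 + 173.478 × 2.8074 ≈ 646.059 ms.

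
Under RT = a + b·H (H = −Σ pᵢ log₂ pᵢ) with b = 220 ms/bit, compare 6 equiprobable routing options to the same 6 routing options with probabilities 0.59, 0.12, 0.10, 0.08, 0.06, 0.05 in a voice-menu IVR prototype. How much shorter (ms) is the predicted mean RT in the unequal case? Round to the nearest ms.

The RT saving is b·ΔH. Equiprobable H₀ = log₂(6) = 2.5850 bits; with the given probabilities H = 1.8995 bits.
b·(H₀ − H) = 220 × (2.5850 − 1.8995) = 150.80 ms.

151 ms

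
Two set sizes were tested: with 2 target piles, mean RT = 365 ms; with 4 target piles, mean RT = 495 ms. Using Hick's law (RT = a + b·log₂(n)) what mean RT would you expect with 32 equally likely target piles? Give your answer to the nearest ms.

885 ms

Solve the two-equation system in a and b:
  b = (495 − 365) / (log₂ 4 − log₂ 2) = 130 / (2 − 1) = 130 ms/bit
  a = 365 − 130 × 1 = 235 ms
Then RT(32) = 235 + 130 × log₂ 32 = 235 + 130 × 5 ≈ 885.000 ms.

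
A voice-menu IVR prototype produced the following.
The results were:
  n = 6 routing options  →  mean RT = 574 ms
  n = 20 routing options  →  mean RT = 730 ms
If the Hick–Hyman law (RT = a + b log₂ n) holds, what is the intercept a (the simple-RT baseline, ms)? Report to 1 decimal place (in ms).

b = (RT₂ − RT₁)/(log₂ n₂ − log₂ n₁) = (730 − 574)/(4.3219 − 2.5850) = 89.812 ms/bit.
a = RT₁ − b·log₂ n₁ = 574 − 89.812 × 2.5850 = 341.840 ms.

341.8 ms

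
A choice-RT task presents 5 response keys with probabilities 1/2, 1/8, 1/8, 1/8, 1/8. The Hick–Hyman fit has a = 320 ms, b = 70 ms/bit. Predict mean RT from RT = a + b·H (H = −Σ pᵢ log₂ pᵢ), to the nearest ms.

H = −Σ pᵢ log₂ pᵢ = 0.5·1 + 0.125·3 + 0.125·3 + 0.125·3 + 0.125·3 = 2.000 bits.
RT = 320 + 70 × 2.000 = 460.00 ms.

460 ms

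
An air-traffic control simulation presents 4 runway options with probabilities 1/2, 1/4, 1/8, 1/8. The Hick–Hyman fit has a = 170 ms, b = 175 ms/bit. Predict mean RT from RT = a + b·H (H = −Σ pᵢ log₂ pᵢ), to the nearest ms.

476 ms

Each term −pᵢ log₂ pᵢ: 0.5·1 + 0.25·2 + 0.125·3 + 0.125·3; summed, H = 1.750 bits.
Mean RT = a + bH = 170 + 175·1.750 = 476.25 ms.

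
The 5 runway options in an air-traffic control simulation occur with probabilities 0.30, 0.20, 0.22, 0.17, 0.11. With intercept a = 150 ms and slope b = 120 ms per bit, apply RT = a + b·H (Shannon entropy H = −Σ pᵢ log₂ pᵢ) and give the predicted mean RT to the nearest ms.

420 ms

Entropy contributions −pᵢ log₂ pᵢ: 0.5211, 0.4644, 0.4806, 0.4346, 0.3503; sum H = 2.2509 bits.
RT = a + bH = 150 + 120·2.2509 = 420.11 ms.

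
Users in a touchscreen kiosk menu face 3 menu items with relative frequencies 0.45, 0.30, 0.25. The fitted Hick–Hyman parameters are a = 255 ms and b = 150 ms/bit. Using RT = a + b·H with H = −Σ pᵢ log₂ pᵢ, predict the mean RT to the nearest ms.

Entropy contributions −pᵢ log₂ pᵢ: 0.5184, 0.5211, 0.5000; sum H = 1.5395 bits.
RT = a + bH = 255 + 150·1.5395 = 485.92 ms.

486 ms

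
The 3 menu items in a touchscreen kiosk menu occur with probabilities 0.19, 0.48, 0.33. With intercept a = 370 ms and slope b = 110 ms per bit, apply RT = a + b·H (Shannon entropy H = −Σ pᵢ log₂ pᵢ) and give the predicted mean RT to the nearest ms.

Entropy contributions −pᵢ log₂ pᵢ: 0.4552, 0.5083, 0.5278; sum H = 1.4913 bits.
RT = a + bH = 370 + 110·1.4913 = 534.04 ms.

534 ms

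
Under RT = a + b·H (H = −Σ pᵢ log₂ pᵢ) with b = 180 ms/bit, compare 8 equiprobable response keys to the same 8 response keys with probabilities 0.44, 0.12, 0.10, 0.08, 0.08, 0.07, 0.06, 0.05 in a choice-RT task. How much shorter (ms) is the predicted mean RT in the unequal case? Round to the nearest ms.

84 ms

Equiprobable entropy H₀ = log₂ 8 = 3.0000 bits.
Skewed entropy H = −Σ pᵢ log₂ pᵢ = 2.5316 bits.
ΔRT = b·(H₀ − H) = 180 × 0.4684 = 84.31 ms.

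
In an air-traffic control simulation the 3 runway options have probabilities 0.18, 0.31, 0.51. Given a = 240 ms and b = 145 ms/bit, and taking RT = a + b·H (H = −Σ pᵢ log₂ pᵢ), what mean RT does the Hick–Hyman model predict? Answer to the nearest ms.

Entropy contributions −pᵢ log₂ pᵢ: 0.4453, 0.5238, 0.4954; sum H = 1.4645 bits.
RT = a + bH = 240 + 145·1.4645 = 452.36 ms.

452 ms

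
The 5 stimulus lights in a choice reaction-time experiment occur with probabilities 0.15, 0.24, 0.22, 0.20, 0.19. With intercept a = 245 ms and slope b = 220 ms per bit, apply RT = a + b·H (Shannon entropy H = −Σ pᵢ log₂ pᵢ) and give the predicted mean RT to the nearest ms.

752 ms

H = 0.15·log₂(1/0.15) + 0.24·log₂(1/0.24) + 0.22·log₂(1/0.22) + 0.20·log₂(1/0.20) + 0.19·log₂(1/0.19) = 2.3049 bits.
RT = 245 + 220 × 2.3049 = 752.07 ms.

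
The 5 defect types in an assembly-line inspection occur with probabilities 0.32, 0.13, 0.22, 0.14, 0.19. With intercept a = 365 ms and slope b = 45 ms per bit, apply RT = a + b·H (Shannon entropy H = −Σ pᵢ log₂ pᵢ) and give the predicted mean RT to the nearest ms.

Entropy contributions −pᵢ log₂ pᵢ: 0.5260, 0.3826, 0.4806, 0.3971, 0.4552; sum H = 2.2416 bits.
RT = a + bH = 365 + 45·2.2416 = 465.87 ms.

466 ms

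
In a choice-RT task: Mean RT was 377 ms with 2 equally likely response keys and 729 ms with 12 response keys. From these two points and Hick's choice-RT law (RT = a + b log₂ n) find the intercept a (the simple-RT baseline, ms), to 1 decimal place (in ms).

240.8 ms

The slope on a log₂ axis is (729 − 377) / (3.5850 − 1) = 136.172 ms/bit.
Intercept: a = 377 − 136.172·log₂(2) = 240.828 ms.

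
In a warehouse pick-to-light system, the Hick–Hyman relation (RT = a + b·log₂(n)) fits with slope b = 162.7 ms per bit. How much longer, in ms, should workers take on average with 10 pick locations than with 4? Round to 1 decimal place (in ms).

The intercept a cancels: ΔRT = b·(log₂ n₂ − log₂ n₁) = b·log₂(n₂/n₁).
log₂(10) − log₂(4) = 3.3219 − 2 = 1.3219.
ΔRT = 162.7 × 1.3219 = 215.078 ms.

215.1 ms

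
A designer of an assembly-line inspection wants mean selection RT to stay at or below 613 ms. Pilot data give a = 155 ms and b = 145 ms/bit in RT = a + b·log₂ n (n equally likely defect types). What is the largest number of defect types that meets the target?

145·log₂ n ≤ 613 − 155 = 458, giving log₂ n ≤ 3.1586 and n ≤ 8.930. The largest whole number is 8.

8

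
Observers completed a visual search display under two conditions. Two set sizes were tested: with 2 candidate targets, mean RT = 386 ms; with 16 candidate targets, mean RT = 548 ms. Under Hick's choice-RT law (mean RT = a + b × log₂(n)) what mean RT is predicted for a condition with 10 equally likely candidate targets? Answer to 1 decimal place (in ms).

Solve the two-equation system in a and b:
  b = (548 − 386) / (log₂ 16 − log₂ 2) = 162 / (4 − 1) = 54.000 ms/bit
  a = 386 − 54.000 × 1 = 332.000 ms
Then RT(10) = 332.000 + 54.000 × log₂ 10 = 332.000 + 54.000 × 3.3219 ≈ 511.384 ms.

511.4 ms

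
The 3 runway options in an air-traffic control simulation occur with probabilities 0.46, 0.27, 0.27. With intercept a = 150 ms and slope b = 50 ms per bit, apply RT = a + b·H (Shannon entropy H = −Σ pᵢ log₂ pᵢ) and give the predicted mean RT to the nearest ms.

227 ms

Entropy contributions −pᵢ log₂ pᵢ: 0.5153, 0.5100, 0.5100; sum H = 1.5354 bits.
RT = a + bH = 150 + 50·1.5354 = 226.77 ms.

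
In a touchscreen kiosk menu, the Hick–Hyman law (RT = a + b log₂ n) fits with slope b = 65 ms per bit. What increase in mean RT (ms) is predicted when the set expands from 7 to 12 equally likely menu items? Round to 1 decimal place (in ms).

Only the slope matters, since a is common to both: ΔRT = b·log₂(n₂/n₁).
log₂(12) − log₂(7) = 3.5850 − 2.8074 = 0.7776.
ΔRT = 65 × 0.7776 = 50.544 ms.

50.5 ms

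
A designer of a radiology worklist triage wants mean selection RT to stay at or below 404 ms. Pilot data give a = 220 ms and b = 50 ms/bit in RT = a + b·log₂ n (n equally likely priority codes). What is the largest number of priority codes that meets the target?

Information budget: (404 − 220)/50 = 3.6800 bits, so n ≤ 2^3.6800 = 12.817 → at most 12.

12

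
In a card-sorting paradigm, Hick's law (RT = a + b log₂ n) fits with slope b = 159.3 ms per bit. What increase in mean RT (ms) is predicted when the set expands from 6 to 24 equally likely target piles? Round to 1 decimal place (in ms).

ΔRT = (a + b log₂ n₂) − (a + b log₂ n₁) = b·(log₂ n₂ − log₂ n₁).
log₂(24) − log₂(6) = log₂(24/6) = log₂(4) = 2.
ΔRT = 159.3 × 2.0000 = 318.600 ms.

318.6 ms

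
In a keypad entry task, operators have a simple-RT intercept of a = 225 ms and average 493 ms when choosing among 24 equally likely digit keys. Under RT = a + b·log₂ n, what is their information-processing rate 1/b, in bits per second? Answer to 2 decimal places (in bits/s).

Choice component = 493 − 225 = 268 ms over log₂(24) = 4.5850 bits.
b = 268 / 4.5850 = 58.452 ms/bit, so 1/b = 17.108 bits/s.

17.11 bits/s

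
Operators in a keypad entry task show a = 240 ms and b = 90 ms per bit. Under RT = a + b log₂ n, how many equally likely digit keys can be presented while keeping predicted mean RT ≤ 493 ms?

7

90·log₂ n ≤ 493 − 240 = 253, giving log₂ n ≤ 2.8111 and n ≤ 7.018. The largest whole number is 7.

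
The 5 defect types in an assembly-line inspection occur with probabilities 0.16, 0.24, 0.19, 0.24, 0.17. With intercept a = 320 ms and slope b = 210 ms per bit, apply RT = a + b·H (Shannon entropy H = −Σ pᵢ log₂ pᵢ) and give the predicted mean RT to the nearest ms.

H = 0.16·log₂(1/0.16) + 0.24·log₂(1/0.24) + 0.19·log₂(1/0.19) + 0.24·log₂(1/0.24) + 0.17·log₂(1/0.17) = 2.3011 bits.
RT = 320 + 210 × 2.3011 = 803.23 ms.

803 ms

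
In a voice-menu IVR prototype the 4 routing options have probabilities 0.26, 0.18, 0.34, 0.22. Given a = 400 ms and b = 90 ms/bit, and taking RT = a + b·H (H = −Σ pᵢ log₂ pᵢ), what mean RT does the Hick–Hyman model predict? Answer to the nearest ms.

576 ms

Entropy contributions −pᵢ log₂ pᵢ: 0.5053, 0.4453, 0.5292, 0.4806; sum H = 1.9603 bits.
RT = a + bH = 400 + 90·1.9603 = 576.43 ms.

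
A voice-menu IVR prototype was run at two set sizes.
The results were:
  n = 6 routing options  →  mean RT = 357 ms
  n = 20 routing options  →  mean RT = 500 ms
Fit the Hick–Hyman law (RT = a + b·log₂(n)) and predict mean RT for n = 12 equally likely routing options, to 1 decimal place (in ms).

With log₂ n on the abscissa the relation is linear; from the two conditions:
  b = (500 − 357) / (log₂ 20 − log₂ 6) = 143 / (4.3219 − 2.5850) = 82.327 ms/bit
  a = 357 − 82.327 × 2.5850 = 144.187 ms
Then RT(12) = 144.187 + 82.327 × log₂ 12 = 144.187 + 82.327 × 3.5850 ≈ 439.327 ms.

439.3 ms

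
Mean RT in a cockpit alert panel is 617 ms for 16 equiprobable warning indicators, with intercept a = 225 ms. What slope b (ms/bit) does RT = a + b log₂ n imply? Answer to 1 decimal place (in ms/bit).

log₂(16) = 4 bits.
b = (RT − a)/log₂ n = (617 − 225) / 4 = 98.000 ms/bit.

98.0 ms/bit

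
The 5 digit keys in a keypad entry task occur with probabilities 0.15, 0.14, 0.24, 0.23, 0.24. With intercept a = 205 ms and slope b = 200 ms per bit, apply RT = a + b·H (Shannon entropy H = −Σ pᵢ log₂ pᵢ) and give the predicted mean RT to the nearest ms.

Entropy contributions −pᵢ log₂ pᵢ: 0.4105, 0.3971, 0.4941, 0.4877, 0.4941; sum H = 2.2836 bits.
RT = a + bH = 205 + 200·2.2836 = 661.72 ms.

662 ms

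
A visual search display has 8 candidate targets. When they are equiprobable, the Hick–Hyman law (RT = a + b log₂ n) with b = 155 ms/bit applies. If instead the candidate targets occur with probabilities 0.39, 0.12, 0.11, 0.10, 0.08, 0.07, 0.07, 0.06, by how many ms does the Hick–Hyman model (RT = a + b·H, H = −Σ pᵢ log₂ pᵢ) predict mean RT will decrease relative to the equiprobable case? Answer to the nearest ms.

Equiprobable entropy H₀ = log₂ 8 = 3.0000 bits.
Skewed entropy H = −Σ pᵢ log₂ pᵢ = 2.6515 bits.
ΔRT = b·(H₀ − H) = 155 × 0.3485 = 54.02 ms.

54 ms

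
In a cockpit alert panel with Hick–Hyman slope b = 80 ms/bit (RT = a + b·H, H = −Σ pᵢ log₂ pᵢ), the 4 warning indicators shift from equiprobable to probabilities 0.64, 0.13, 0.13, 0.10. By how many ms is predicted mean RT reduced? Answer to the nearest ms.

39 ms

Equiprobable entropy H₀ = log₂ 4 = 2.0000 bits.
Skewed entropy H = −Σ pᵢ log₂ pᵢ = 1.5095 bits.
ΔRT = b·(H₀ − H) = 80 × 0.4905 = 39.24 ms.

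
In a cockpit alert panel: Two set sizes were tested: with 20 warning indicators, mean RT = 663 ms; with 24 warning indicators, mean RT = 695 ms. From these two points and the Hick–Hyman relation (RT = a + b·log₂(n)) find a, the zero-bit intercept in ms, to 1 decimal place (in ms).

137.2 ms

The slope on a log₂ axis is (695 − 663) / (4.5850 − 4.3219) = 121.657 ms/bit.
Intercept: a = 663 − 121.657·log₂(20) = 137.207 ms.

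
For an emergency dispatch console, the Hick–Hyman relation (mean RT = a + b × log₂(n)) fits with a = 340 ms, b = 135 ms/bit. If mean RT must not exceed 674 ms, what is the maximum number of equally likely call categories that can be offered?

Set 340 + 135·log₂ n ≤ 674 → log₂ n ≤ (674 − 340)/135 = 2.4741.
So n ≤ 2^2.4741 = 5.556; the largest integer n is 5.

5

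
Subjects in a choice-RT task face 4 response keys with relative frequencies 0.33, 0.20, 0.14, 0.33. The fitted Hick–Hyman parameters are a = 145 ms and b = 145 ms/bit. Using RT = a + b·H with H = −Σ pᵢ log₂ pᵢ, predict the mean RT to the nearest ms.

H = 0.33·log₂(1/0.33) + 0.20·log₂(1/0.20) + 0.14·log₂(1/0.14) + 0.33·log₂(1/0.33) = 1.9171 bits.
RT = 145 + 145 × 1.9171 = 422.99 ms.

423 ms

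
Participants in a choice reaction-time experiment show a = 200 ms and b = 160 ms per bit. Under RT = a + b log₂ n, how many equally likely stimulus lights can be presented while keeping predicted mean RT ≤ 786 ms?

Information budget: (786 − 200)/160 = 3.6625 bits, so n ≤ 2^3.6625 = 12.663 → at most 12.

12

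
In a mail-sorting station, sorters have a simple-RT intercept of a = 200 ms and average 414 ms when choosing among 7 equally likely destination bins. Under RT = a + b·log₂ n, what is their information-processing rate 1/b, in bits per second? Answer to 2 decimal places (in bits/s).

13.12 bits/s

Choice component = 414 − 200 = 214 ms over log₂(7) = 2.8074 bits.
b = 214 / 2.8074 = 76.228 ms/bit, so 1/b = 13.118 bits/s.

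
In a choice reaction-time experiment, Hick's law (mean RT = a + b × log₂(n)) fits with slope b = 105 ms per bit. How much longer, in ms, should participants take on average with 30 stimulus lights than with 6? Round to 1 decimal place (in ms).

Only the slope matters, since a is common to both: ΔRT = b·log₂(n₂/n₁).
log₂(30) − log₂(6) = 4.9069 − 2.5850 = 2.3219.
ΔRT = 105 × 2.3219 = 243.802 ms.

243.8 ms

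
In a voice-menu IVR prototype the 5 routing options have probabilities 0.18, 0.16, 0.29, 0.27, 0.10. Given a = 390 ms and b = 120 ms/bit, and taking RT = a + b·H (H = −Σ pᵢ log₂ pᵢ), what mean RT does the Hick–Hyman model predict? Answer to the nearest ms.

657 ms

H = 0.18·log₂(1/0.18) + 0.16·log₂(1/0.16) + 0.29·log₂(1/0.29) + 0.27·log₂(1/0.27) + 0.10·log₂(1/0.10) = 2.2284 bits.
RT = 390 + 120 × 2.2284 = 657.41 ms.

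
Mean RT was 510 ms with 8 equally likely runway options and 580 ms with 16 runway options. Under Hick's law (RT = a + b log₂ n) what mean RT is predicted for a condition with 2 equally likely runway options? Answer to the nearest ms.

370 ms

RT is linear in log₂ n, so two points fix the line:
  b = (580 − 510) / (log₂ 16 − log₂ 8) = 70 / (4 − 3) = 70 ms/bit
  a = 510 − 70 × 3 = 300 ms
Then RT(2) = 300 + 70 × log₂ 2 = 300 + 70 × 1 ≈ 370.000 ms.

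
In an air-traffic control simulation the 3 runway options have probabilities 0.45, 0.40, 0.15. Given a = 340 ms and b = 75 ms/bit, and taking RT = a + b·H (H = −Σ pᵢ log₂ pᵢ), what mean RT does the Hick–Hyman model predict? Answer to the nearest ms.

H = 0.45·log₂(1/0.45) + 0.40·log₂(1/0.40) + 0.15·log₂(1/0.15) = 1.4577 bits.
RT = 340 + 75 × 1.4577 = 449.33 ms.

449 ms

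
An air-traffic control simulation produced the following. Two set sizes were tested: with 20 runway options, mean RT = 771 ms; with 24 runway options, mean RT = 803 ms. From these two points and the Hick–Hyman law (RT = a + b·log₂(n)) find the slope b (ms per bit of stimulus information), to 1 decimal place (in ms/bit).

The slope on a log₂ axis is (803 − 771) / (4.5850 − 4.3219) = 121.657 ms/bit.

121.7 ms/bit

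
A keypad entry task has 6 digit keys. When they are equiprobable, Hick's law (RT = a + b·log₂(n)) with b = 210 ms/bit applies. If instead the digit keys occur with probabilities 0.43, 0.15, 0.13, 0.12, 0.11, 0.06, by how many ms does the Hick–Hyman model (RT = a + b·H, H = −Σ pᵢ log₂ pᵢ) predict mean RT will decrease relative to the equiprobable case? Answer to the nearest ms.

The RT saving is b·ΔH. Equiprobable H₀ = log₂(6) = 2.5850 bits; with the given probabilities H = 2.2776 bits.
b·(H₀ − H) = 210 × (2.5850 − 2.2776) = 64.54 ms.

65 ms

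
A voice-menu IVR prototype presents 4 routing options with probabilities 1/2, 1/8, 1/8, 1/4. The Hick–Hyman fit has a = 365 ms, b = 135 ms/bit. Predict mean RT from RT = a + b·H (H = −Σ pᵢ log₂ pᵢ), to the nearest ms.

601 ms

H = −Σ pᵢ log₂ pᵢ = 0.5·1 + 0.125·3 + 0.125·3 + 0.25·2 = 1.750 bits.
RT = 365 + 135 × 1.750 = 601.25 ms.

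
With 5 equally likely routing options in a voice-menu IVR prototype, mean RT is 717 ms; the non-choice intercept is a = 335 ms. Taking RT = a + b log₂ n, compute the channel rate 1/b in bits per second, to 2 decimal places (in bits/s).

6.08 bits/s

Choice component = 717 − 335 = 382 ms over log₂(5) = 2.3219 bits.
b = 382 / 2.3219 = 164.518 ms/bit, so 1/b = 6.078 bits/s.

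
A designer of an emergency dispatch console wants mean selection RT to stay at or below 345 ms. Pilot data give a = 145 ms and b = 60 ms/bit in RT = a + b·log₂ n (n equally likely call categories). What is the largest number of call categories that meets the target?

60·log₂ n ≤ 345 − 145 = 200, giving log₂ n ≤ 3.3333 and n ≤ 10.079. The largest whole number is 10.

10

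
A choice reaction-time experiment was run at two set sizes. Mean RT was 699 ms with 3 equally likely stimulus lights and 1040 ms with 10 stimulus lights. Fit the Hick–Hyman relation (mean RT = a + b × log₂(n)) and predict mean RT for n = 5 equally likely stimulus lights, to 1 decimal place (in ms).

RT is linear in log₂ n, so two points fix the line:
  b = (1040 − 699) / (log₂ 10 − log₂ 3) = 341 / (3.3219 − 1.5850) = 196.319 ms/bit
  a = 699 − 196.319 × 1.5850 = 387.841 ms
Then RT(5) = 387.841 + 196.319 × log₂ 5 = 387.841 + 196.319 × 2.3219 ≈ 843.681 ms.

843.7 ms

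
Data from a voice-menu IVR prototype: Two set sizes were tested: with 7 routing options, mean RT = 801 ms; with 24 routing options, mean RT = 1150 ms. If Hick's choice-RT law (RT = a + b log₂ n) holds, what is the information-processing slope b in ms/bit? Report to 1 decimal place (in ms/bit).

196.3 ms/bit

Slope: b = (1150 − 801) / (log₂ 24 − log₂ 7) = 349/1.7776 = 196.331 ms/bit.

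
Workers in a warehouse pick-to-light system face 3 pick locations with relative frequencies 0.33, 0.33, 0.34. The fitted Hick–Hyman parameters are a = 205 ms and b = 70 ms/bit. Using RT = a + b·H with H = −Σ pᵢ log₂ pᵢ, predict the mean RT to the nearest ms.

H = 0.33·log₂(1/0.33) + 0.33·log₂(1/0.33) + 0.34·log₂(1/0.34) = 1.5848 bits.
RT = 205 + 70 × 1.5848 = 315.94 ms.

316 ms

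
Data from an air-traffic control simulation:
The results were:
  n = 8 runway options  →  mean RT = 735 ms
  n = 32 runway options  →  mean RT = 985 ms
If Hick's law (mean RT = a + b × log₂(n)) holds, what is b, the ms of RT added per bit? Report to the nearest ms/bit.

b = (RT₂ − RT₁)/(log₂ n₂ − log₂ n₁) = (985 − 735)/(5 − 3) = 125 ms/bit.

125 ms/bit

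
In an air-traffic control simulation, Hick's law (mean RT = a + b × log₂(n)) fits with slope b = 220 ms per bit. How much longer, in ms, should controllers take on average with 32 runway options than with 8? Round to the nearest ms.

440 ms

ΔRT = (a + b log₂ n₂) − (a + b log₂ n₁) = b·(log₂ n₂ − log₂ n₁).
log₂(32) − log₂(8) = log₂(32/8) = log₂(4) = 2.
ΔRT = 220 × 2.0000 = 440.000 ms.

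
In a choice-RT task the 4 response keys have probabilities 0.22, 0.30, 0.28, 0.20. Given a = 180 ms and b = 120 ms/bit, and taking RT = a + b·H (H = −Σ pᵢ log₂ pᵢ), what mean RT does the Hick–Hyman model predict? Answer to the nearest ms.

Entropy contributions −pᵢ log₂ pᵢ: 0.4806, 0.5211, 0.5142, 0.4644; sum H = 1.9803 bits.
RT = a + bH = 180 + 120·1.9803 = 417.63 ms.

418 ms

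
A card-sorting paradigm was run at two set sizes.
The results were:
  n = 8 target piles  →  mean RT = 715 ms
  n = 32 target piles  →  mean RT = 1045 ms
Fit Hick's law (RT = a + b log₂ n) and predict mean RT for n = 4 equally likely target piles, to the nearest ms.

550 ms

Solve the two-equation system in a and b:
  b = (1045 − 715) / (log₂ 32 − log₂ 8) = 330 / (5 − 3) = 165 ms/bit
  a = 715 − 165 × 3 = 220 ms
Then RT(4) = 220 + 165 × log₂ 4 = 220 + 165 × 2 ≈ 550.000 ms.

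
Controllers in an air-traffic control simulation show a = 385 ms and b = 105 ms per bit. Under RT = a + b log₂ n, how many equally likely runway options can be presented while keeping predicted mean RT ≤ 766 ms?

12

Information budget: (766 − 385)/105 = 3.6286 bits, so n ≤ 2^3.6286 = 12.368 → at most 12.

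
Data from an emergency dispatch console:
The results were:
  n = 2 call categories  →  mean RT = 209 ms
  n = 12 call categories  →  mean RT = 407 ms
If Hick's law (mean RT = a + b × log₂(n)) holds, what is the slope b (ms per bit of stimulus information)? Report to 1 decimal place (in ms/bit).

b = (RT₂ − RT₁)/(log₂ n₂ − log₂ n₁) = (407 − 209)/(3.5850 − 1) = 76.597 ms/bit.

76.6 ms/bit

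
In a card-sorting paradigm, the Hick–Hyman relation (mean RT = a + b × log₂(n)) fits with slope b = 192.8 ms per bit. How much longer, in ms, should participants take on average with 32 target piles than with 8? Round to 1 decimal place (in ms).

385.6 ms

ΔRT = (a + b log₂ n₂) − (a + b log₂ n₁) = b·(log₂ n₂ − log₂ n₁).
log₂(32) − log₂(8) = log₂(32/8) = log₂(4) = 2.
ΔRT = 192.8 × 2.0000 = 385.600 ms.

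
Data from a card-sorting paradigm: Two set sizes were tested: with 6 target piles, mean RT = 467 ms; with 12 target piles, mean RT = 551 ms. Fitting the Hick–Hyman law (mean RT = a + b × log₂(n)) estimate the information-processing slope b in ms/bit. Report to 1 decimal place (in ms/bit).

84.0 ms/bit

The slope on a log₂ axis is (551 − 467) / (3.5850 − 2.5850) = 84.000 ms/bit.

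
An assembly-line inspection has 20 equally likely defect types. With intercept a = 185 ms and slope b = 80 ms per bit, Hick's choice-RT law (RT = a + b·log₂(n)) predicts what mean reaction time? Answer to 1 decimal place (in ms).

log₂(20) = 4.3219 bits, so RT = 185 + 80 × 4.3219 ≈ 530.754 ms.

530.8 ms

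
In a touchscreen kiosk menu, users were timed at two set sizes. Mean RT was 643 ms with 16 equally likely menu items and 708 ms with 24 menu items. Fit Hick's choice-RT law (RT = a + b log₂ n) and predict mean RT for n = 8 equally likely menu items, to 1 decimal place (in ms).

Fit slope and intercept:
  b = (708 − 643) / (log₂ 24 − log₂ 16) = 65 / (4.5850 − 4) = 111.118 ms/bit
  a = 643 − 111.118 × 4 = 198.527 ms
Then RT(8) = 198.527 + 111.118 × log₂ 8 = 198.527 + 111.118 × 3 ≈ 531.882 ms.

531.9 ms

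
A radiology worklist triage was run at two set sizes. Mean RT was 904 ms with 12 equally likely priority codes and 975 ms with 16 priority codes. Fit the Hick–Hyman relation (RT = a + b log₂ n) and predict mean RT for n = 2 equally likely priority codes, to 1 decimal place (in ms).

With log₂ n on the abscissa the relation is linear; from the two conditions:
  b = (975 − 904) / (log₂ 16 − log₂ 12) = 71 / (4 − 3.5850) = 171.069 ms/bit
  a = 904 − 171.069 × 3.5850 = 290.724 ms
Then RT(2) = 290.724 + 171.069 × log₂ 2 = 290.724 + 171.069 × 1 ≈ 461.793 ms.

461.8 ms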